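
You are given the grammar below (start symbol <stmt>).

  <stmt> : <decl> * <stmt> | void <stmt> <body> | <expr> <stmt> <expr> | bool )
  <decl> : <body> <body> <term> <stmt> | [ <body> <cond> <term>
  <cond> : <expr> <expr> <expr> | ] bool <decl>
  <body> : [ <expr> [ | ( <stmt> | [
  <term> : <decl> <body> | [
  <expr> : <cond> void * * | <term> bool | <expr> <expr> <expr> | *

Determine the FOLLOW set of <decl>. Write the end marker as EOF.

{ (, *, [, void }

In <stmt> : <decl> * <stmt>: add FIRST(* <stmt>) = { * }.
In <cond> : ] bool <decl>: <decl> is at the end, add FOLLOW(<cond>) = { (, [, void }.
In <term> : <decl> <body>: add FIRST(<body>) = { (, [ }.
Union: FOLLOW(<decl>) = { (, *, [, void }.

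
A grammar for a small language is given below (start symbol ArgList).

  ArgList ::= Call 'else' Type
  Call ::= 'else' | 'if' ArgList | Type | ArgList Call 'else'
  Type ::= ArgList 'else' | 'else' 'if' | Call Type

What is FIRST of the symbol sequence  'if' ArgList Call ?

{ 'if' }

'if' is a terminal; add {'if'} and stop.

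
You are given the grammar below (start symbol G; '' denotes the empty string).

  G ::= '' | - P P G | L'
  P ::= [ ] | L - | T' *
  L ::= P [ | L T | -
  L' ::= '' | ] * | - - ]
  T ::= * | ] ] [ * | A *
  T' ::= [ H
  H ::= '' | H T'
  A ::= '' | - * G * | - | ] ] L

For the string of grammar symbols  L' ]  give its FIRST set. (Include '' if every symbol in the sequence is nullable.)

Add FIRST(L')\{''} = { -, ] }; L' is nullable, continue.
] is a terminal; add {]} and stop.

{ -, ] }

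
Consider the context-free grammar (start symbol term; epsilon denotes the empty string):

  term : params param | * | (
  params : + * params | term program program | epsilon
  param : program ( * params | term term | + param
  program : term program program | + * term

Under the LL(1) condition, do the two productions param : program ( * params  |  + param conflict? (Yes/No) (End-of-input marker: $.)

Yes

FIRST(program ( * params) = { (, *, + } and FIRST(+ param) = { + }.
Both contain +, so the two alternatives are not disjoint — LL(1) conflict.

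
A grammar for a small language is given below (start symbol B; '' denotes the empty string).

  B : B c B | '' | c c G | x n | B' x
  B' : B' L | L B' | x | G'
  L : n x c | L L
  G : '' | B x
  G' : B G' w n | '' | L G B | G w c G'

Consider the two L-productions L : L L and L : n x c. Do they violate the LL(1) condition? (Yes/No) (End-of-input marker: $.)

FIRST(L L) = { n } and FIRST(n x c) = { n }.
Both contain n, so the two alternatives are not disjoint — LL(1) conflict.

Yes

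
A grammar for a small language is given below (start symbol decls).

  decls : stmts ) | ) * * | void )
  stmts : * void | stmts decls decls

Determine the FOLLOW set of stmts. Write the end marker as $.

{ ), *, void }

In decls : stmts ): add FIRST()) = { ) }.
In stmts : stmts decls decls: add FIRST(decls decls) = { ), *, void }.
Union: FOLLOW(stmts) = { ), *, void }.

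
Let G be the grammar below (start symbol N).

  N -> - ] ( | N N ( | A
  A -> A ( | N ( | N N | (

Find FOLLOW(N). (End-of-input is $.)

{ $, (, - }

N is the start symbol, so $ ∈ FOLLOW(N).
In N -> N N (: add FIRST(N () = { (, - }.
In N -> N N (: add FIRST(() = { ( }.
In A -> N (: add FIRST(() = { ( }.
In A -> N N: add FIRST(N) = { (, - }.
In A -> N N: N is at the end, add FOLLOW(A) = { $, (, - }.
Union: FOLLOW(N) = { $, (, - }.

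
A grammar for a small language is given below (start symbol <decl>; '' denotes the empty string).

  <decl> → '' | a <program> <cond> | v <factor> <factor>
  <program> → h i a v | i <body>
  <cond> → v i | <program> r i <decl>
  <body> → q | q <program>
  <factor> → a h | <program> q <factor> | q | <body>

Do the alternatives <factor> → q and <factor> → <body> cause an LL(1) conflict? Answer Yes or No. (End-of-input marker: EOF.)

FIRST(q) = { q } and FIRST(<body>) = { q }.
Both contain q, so the two alternatives are not disjoint — LL(1) conflict.

Yes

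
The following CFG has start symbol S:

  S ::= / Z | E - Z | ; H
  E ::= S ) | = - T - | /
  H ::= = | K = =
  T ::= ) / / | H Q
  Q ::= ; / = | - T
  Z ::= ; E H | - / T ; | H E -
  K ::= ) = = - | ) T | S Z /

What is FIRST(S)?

{ /, ;, = }

S ::= / Z contributes {/}.
From S ::= E - Z: add FIRST(E) = { /, ;, = }.
S ::= ; H contributes {;}.
Union: FIRST(S) = { /, ;, = }.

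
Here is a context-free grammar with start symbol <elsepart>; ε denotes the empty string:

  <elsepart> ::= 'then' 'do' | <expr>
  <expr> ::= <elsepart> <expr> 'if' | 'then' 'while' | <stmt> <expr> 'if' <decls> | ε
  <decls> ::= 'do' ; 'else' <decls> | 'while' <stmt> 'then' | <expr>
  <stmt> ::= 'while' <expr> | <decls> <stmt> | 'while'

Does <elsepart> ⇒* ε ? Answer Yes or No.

<elsepart> ::= <expr> and each of <expr> is nullable, so <elsepart> ⇒* ε.

Yes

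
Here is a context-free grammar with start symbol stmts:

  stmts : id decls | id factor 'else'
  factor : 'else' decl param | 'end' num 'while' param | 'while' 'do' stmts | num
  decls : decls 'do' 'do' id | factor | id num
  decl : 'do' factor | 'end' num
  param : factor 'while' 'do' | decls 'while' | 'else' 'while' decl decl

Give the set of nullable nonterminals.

{ } (none)

No nonterminal has an empty production or an RHS whose symbols are all nullable.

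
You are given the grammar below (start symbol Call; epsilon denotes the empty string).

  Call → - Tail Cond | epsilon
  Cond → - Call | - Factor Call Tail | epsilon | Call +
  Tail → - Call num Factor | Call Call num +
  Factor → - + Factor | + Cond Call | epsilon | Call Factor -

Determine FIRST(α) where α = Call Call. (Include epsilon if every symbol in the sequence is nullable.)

{ -, epsilon }

Add FIRST(Call)\{epsilon} = { - }; Call is nullable, continue.
Add FIRST(Call)\{epsilon} = { - }; Call is nullable, continue.
Every symbol is nullable, so include epsilon.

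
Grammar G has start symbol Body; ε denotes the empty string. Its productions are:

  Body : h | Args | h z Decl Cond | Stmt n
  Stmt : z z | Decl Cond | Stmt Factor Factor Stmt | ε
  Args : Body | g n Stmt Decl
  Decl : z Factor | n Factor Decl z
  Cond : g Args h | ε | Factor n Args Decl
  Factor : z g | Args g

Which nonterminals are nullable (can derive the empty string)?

Directly nullable (have an ε-production): Stmt, Cond.
No other nonterminal has a production whose RHS symbols are all nullable.

{ Cond, Stmt }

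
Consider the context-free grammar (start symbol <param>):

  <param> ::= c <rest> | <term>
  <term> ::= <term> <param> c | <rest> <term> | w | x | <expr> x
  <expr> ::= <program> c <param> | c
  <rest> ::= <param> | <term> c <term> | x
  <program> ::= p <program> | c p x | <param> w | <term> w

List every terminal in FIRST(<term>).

{ c, p, w, x }

From <term> ::= <term> <param> c: add FIRST(<term>) = { c, p, w, x }.
From <term> ::= <rest> <term>: add FIRST(<rest>) = { c, p, w, x }.
<term> ::= w contributes {w}.
<term> ::= x contributes {x}.
From <term> ::= <expr> x: add FIRST(<expr>) = { c, p, w, x }.
Union: FIRST(<term>) = { c, p, w, x }.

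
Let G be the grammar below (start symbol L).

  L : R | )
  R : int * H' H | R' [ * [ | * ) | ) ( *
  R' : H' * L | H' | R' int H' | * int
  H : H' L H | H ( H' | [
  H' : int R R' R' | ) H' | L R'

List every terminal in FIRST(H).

From H : H' L H: add FIRST(H') = { ), *, int }.
From H : H ( H': add FIRST(H) = { ), *, [, int }.
H : [ contributes {[}.
Union: FIRST(H) = { ), *, [, int }.

{ ), *, [, int }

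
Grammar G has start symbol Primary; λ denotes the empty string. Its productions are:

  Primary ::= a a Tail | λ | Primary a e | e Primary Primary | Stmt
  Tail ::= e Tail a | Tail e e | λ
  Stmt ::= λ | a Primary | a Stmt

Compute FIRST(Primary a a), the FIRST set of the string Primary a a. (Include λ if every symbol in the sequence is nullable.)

{ a, e }

Add FIRST(Primary)\{λ} = { a, e }; Primary is nullable, continue.
a is a terminal; add {a} and stop.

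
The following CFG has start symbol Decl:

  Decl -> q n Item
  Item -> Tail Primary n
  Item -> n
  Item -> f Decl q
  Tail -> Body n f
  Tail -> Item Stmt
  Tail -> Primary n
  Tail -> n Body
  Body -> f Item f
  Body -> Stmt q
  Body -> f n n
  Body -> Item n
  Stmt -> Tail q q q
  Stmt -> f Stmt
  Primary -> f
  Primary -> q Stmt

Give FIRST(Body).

{ f, n, q }

Body -> f Item f contributes {f}.
From Body -> Stmt q: add FIRST(Stmt) = { f, n, q }.
Body -> f n n contributes {f}.
From Body -> Item n: add FIRST(Item) = { f, n, q }.
Union: FIRST(Body) = { f, n, q }.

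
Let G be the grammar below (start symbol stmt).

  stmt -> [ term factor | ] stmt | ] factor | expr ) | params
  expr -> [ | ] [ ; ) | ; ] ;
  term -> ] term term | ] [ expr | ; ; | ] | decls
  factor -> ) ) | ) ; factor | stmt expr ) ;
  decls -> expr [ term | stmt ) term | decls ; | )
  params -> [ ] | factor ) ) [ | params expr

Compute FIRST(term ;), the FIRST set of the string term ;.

Add FIRST(term) = { ), ;, [, ] }; term is not nullable, stop.

{ ), ;, [, ] }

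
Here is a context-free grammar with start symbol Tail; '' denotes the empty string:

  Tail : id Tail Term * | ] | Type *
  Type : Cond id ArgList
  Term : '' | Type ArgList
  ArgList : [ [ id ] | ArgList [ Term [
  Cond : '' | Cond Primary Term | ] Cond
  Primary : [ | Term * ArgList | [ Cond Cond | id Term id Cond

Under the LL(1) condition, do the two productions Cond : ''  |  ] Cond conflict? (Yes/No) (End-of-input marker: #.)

Yes

FIRST('') = { '' } and FIRST(] Cond) = { ] }.
The first alternative is nullable and FOLLOW(Cond) = { *, [, ], id } shares ] with FIRST of the second — conflict.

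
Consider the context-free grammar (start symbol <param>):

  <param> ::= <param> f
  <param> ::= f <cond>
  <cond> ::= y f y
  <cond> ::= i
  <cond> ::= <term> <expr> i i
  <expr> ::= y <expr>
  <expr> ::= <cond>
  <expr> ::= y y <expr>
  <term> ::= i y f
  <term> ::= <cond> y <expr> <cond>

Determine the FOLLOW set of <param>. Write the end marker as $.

<param> is the start symbol, so $ ∈ FOLLOW(<param>).
In <param> ::= <param> f: add FIRST(f) = { f }.
Union: FOLLOW(<param>) = { $, f }.

{ $, f }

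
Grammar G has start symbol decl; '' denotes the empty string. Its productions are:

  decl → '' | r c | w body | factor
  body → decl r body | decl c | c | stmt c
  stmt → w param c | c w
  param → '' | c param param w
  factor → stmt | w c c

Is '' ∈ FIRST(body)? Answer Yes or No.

No

Nullable nonterminals: decl, param.
No production of body has an RHS whose symbols are all nullable, so body is not nullable.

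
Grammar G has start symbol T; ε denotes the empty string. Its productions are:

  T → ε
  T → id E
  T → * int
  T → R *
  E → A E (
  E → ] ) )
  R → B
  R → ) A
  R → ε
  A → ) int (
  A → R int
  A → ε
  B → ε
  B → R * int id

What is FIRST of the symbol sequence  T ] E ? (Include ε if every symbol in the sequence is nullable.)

Add FIRST(T)\{ε} = { ), *, id }; T is nullable, continue.
] is a terminal; add {]} and stop.

{ ), *, ], id }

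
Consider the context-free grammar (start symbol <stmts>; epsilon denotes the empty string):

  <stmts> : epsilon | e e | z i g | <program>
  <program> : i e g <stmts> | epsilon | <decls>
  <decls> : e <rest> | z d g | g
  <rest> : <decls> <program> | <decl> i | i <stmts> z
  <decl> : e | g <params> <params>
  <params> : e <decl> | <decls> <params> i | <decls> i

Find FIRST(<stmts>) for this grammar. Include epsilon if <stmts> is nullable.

<stmts> : epsilon contributes epsilon.
<stmts> : e e contributes {e}.
<stmts> : z i g contributes {z}.
From <stmts> : <program>: add FIRST(<program>) = { e, g, i, z, epsilon } (including epsilon since <program> is nullable).
Union: FIRST(<stmts>) = { e, g, i, z, epsilon }.

{ e, g, i, z, epsilon }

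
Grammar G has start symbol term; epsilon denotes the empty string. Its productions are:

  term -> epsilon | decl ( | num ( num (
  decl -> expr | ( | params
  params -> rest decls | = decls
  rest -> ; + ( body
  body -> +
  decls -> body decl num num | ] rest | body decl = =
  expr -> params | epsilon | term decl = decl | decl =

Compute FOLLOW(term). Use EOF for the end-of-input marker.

{ EOF, (, ;, =, num }

term is the start symbol, so EOF ∈ FOLLOW(term).
In expr -> term decl = decl: add FIRST(decl = decl) = { (, ;, =, num }.
Union: FOLLOW(term) = { EOF, (, ;, =, num }.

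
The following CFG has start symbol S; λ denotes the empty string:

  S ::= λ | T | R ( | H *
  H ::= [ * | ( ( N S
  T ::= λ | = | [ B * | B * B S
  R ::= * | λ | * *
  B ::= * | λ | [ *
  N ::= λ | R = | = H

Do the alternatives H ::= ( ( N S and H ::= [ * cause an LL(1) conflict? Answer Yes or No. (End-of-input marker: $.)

FIRST(( ( N S) = { ( } and FIRST([ *) = { [ }.
The FIRST sets are disjoint and neither alternative is nullable — no conflict.

No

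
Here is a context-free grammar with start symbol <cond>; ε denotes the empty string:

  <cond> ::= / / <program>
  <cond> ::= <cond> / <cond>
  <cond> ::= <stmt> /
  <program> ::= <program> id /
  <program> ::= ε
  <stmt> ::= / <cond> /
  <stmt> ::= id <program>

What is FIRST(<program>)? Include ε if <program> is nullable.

From <program> ::= <program> id /: <program> nullable, take FIRST(<program>) ∪ {id} = { id }.
<program> ::= ε contributes ε.
Union: FIRST(<program>) = { id, ε }.

{ id, ε }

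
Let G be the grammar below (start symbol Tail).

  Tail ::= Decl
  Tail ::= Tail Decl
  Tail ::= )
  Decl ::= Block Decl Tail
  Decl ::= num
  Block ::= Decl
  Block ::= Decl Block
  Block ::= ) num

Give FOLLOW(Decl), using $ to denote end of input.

In Tail ::= Decl: Decl is at the end, add FOLLOW(Tail) = { $, ), num }.
In Tail ::= Tail Decl: Decl is at the end, add FOLLOW(Tail) = { $, ), num }.
In Decl ::= Block Decl Tail: add FIRST(Tail) = { ), num }.
In Block ::= Decl: Decl is at the end, add FOLLOW(Block) = { ), num }.
In Block ::= Decl Block: add FIRST(Block) = { ), num }.
Union: FOLLOW(Decl) = { $, ), num }.

{ $, ), num }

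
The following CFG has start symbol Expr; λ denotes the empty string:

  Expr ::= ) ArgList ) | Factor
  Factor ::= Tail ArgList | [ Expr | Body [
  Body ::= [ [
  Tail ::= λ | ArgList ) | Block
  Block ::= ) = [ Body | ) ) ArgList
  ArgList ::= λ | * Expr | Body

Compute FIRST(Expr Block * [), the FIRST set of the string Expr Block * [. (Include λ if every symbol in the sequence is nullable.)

{ ), *, [ }

Add FIRST(Expr)\{λ} = { ), *, [ }; Expr is nullable, continue.
Add FIRST(Block) = { ) }; Block is not nullable, stop.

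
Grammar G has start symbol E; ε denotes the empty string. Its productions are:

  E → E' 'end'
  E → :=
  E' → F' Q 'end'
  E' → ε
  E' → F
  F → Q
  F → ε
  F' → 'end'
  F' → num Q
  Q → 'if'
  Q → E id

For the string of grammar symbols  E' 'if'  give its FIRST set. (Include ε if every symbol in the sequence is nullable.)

{ 'end', 'if', :=, num }

Add FIRST(E')\{ε} = { 'end', 'if', :=, num }; E' is nullable, continue.
'if' is a terminal; add {'if'} and stop.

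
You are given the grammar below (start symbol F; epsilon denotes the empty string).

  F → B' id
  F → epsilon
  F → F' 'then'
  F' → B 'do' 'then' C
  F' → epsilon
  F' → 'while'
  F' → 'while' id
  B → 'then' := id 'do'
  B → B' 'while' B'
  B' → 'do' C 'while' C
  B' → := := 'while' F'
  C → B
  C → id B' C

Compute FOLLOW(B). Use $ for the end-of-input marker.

In F' → B 'do' 'then' C: add FIRST('do' 'then' C) = { 'do' }.
In C → B: B is at the end, add FOLLOW(C) = { 'do', 'then', 'while', :=, id }.
Union: FOLLOW(B) = { 'do', 'then', 'while', :=, id }.

{ 'do', 'then', 'while', :=, id }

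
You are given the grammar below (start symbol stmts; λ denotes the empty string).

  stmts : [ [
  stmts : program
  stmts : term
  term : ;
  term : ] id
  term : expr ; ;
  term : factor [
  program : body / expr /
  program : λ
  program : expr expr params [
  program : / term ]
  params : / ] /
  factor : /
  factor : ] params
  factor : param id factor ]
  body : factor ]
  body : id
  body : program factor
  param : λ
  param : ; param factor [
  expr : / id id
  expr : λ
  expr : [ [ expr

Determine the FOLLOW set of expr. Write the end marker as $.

In term : expr ; ;: add FIRST(; ;) = { ; }.
In program : body / expr /: add FIRST(/) = { / }.
In program : expr expr params [: add FIRST(expr params [) = { /, [ }.
In program : expr expr params [: add FIRST(params [) = { / }.
In expr : [ [ expr: expr is at the end, add FOLLOW(expr) = { /, ;, [ }.
Union: FOLLOW(expr) = { /, ;, [ }.

{ /, ;, [ }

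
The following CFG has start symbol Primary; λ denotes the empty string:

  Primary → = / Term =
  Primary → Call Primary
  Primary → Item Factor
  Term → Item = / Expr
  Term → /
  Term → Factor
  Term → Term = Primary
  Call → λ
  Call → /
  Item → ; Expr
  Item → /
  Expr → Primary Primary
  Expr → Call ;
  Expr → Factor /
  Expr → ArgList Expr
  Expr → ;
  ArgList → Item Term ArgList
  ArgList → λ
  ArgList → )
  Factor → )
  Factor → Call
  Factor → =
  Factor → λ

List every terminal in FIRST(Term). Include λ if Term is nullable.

From Term → Item = / Expr: add FIRST(Item) = { /, ; }.
Term → / contributes {/}.
From Term → Factor: add FIRST(Factor) = { ), /, =, λ } (including λ since Factor is nullable).
From Term → Term = Primary: Term nullable, take FIRST(Term) ∪ {=} = { ), /, ;, = }.
Union: FIRST(Term) = { ), /, ;, =, λ }.

{ ), /, ;, =, λ }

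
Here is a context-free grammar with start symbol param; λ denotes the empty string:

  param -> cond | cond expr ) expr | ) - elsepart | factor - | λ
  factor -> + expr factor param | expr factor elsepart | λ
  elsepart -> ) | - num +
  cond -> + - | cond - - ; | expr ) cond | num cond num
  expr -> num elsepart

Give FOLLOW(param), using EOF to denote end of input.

param is the start symbol, so EOF ∈ FOLLOW(param).
In factor -> + expr factor param: param is at the end, add FOLLOW(factor) = { ), +, -, num }.
Union: FOLLOW(param) = { EOF, ), +, -, num }.

{ EOF, ), +, -, num }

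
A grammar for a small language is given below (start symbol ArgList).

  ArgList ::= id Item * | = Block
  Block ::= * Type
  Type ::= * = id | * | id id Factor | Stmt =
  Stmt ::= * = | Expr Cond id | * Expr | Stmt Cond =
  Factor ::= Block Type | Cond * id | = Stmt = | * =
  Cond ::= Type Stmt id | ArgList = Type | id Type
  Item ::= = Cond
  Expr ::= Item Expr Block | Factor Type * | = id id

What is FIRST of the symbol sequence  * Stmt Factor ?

{ * }

* is a terminal; add {*} and stop.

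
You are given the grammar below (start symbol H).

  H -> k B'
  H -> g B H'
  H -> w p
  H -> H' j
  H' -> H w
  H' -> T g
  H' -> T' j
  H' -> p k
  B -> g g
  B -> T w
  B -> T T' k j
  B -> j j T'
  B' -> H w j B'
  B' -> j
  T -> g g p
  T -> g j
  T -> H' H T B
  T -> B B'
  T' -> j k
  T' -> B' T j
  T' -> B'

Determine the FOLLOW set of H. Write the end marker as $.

{ $, g, j, k, p, w }

H is the start symbol, so $ ∈ FOLLOW(H).
In H' -> H w: add FIRST(w) = { w }.
In B' -> H w j B': add FIRST(w j B') = { w }.
In T -> H' H T B: add FIRST(T B) = { g, j, k, p, w }.
Union: FOLLOW(H) = { $, g, j, k, p, w }.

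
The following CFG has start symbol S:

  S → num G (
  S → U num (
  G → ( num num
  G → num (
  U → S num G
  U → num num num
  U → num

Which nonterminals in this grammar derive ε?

No nonterminal has an empty production or an RHS whose symbols are all nullable.

{ } (none)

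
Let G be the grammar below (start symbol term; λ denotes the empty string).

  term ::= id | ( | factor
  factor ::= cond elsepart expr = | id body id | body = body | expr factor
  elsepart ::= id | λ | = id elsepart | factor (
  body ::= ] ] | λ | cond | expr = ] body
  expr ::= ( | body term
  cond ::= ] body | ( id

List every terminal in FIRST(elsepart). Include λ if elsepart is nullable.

elsepart ::= id contributes {id}.
elsepart ::= λ contributes λ.
elsepart ::= = id elsepart contributes {=}.
From elsepart ::= factor (: add FIRST(factor) = { (, =, ], id }.
Union: FIRST(elsepart) = { (, =, ], id, λ }.

{ (, =, ], id, λ }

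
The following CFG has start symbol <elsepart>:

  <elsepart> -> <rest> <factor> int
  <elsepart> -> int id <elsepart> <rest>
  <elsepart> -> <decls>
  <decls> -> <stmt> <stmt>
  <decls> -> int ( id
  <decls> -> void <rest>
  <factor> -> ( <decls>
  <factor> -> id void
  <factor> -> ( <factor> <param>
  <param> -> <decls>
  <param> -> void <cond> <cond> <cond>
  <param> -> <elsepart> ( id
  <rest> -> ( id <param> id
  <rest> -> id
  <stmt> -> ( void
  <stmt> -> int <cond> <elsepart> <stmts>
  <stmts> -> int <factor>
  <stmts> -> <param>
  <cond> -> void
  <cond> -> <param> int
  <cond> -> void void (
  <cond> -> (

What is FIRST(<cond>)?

{ (, id, int, void }

<cond> -> void contributes {void}.
From <cond> -> <param> int: add FIRST(<param>) = { (, id, int, void }.
<cond> -> void void ( contributes {void}.
<cond> -> ( contributes {(}.
Union: FIRST(<cond>) = { (, id, int, void }.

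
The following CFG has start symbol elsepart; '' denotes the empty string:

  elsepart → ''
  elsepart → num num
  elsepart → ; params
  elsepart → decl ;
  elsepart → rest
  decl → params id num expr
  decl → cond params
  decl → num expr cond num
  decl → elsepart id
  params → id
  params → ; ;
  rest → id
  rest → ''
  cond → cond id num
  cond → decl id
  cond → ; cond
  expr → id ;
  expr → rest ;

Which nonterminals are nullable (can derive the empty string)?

{ elsepart, rest }

Directly nullable (have an ''-production): elsepart, rest.
No other nonterminal has a production whose RHS symbols are all nullable.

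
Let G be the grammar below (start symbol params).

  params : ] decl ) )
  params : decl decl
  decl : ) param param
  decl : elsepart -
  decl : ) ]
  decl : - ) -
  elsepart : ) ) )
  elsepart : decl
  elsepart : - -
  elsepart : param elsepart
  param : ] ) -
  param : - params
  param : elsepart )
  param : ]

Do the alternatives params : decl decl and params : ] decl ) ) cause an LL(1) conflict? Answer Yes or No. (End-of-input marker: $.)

FIRST(decl decl) = { ), -, ] } and FIRST(] decl ) )) = { ] }.
Both contain ], so the two alternatives are not disjoint — LL(1) conflict.

Yes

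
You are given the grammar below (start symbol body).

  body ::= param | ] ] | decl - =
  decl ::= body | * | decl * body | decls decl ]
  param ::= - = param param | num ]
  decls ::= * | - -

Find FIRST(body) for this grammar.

{ *, -, ], num }

From body ::= param: add FIRST(param) = { -, num }.
body ::= ] ] contributes {]}.
From body ::= decl - =: add FIRST(decl) = { *, -, ], num }.
Union: FIRST(body) = { *, -, ], num }.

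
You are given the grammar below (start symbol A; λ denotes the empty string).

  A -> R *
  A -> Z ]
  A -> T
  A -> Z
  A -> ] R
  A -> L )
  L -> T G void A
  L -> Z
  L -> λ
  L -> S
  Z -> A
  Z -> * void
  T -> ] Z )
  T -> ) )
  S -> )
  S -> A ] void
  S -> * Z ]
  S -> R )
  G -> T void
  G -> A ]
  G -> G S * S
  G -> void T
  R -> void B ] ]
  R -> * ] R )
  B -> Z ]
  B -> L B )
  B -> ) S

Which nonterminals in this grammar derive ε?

Directly nullable (have an λ-production): L.
No other nonterminal has a production whose RHS symbols are all nullable.

{ L }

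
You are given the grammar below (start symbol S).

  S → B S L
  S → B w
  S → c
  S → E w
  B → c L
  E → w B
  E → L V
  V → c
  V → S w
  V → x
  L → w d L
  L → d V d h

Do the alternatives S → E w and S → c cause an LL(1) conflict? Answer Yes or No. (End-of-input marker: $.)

FIRST(E w) = { d, w } and FIRST(c) = { c }.
The FIRST sets are disjoint and neither alternative is nullable — no conflict.

No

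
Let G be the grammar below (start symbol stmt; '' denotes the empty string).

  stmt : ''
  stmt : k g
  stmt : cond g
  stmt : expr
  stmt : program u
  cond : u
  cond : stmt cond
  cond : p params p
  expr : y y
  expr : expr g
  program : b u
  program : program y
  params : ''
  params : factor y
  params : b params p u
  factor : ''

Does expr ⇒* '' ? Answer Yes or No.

Nullable nonterminals: factor, params, stmt.
No production of expr has an RHS whose symbols are all nullable, so expr is not nullable.

No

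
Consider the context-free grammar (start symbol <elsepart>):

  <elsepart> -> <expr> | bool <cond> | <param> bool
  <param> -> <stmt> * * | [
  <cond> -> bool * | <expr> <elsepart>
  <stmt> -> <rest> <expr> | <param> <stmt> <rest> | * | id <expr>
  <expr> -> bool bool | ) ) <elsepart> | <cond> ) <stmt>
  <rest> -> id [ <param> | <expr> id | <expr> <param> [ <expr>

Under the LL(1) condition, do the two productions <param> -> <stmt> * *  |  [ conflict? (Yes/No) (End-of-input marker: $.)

Yes

FIRST(<stmt> * *) = { ), *, [, bool, id } and FIRST([) = { [ }.
Both contain [, so the two alternatives are not disjoint — LL(1) conflict.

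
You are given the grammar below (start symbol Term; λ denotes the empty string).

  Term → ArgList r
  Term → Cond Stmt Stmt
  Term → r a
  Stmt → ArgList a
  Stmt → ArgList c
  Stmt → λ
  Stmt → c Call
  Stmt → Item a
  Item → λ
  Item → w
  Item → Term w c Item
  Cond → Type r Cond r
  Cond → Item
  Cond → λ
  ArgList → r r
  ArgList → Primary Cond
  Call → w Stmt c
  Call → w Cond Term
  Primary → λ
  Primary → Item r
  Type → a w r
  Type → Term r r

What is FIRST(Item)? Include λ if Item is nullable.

Item → λ contributes λ.
Item → w contributes {w}.
From Item → Term w c Item: Term nullable, take FIRST(Term) ∪ {w} = { a, c, r, w }.
Union: FIRST(Item) = { a, c, r, w, λ }.

{ a, c, r, w, λ }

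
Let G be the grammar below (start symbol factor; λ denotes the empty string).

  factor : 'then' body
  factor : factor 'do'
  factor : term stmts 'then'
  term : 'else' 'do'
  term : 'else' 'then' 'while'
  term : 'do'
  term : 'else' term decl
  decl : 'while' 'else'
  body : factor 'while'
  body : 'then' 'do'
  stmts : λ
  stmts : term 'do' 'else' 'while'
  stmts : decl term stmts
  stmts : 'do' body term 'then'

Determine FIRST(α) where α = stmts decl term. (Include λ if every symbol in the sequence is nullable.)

Add FIRST(stmts)\{λ} = { 'do', 'else', 'while' }; stmts is nullable, continue.
Add FIRST(decl) = { 'while' }; decl is not nullable, stop.

{ 'do', 'else', 'while' }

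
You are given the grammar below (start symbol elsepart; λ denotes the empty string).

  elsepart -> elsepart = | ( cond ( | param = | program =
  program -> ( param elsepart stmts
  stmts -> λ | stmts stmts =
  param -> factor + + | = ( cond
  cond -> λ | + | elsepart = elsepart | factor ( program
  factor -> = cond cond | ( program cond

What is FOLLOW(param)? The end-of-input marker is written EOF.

In elsepart -> param =: add FIRST(=) = { = }.
In program -> ( param elsepart stmts: add FIRST(elsepart stmts) = { (, = }.
Union: FOLLOW(param) = { (, = }.

{ (, = }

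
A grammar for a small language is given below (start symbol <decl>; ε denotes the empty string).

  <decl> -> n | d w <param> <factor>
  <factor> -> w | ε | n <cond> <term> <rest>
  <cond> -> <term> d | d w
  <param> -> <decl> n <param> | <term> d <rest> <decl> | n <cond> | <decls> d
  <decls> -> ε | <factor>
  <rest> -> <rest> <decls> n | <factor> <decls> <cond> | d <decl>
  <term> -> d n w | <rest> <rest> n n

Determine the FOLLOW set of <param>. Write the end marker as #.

In <decl> -> d w <param> <factor>: add FIRST(<factor>)\{ε} = { n, w }.
  Since <factor> is nullable, also add FOLLOW(<decl>) = { #, d, n, w }.
In <param> -> <decl> n <param>: <param> is at the end, add FOLLOW(<param>) = { #, d, n, w }.
Union: FOLLOW(<param>) = { #, d, n, w }.

{ #, d, n, w }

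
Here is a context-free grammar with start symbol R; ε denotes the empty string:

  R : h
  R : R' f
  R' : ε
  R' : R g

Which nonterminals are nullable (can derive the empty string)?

{ R' }

Directly nullable (have an ε-production): R'.
No other nonterminal has a production whose RHS symbols are all nullable.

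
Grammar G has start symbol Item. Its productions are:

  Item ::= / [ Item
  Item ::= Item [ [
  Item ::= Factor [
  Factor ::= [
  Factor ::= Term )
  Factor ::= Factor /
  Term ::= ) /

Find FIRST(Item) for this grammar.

{ ), /, [ }

Item ::= / [ Item contributes {/}.
From Item ::= Item [ [: add FIRST(Item) = { ), /, [ }.
From Item ::= Factor [: add FIRST(Factor) = { ), [ }.
Union: FIRST(Item) = { ), /, [ }.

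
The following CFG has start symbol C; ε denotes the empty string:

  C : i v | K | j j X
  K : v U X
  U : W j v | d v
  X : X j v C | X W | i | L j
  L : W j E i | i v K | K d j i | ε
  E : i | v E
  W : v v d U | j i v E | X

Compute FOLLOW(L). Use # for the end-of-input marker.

{ j }

In X : L j: add FIRST(j) = { j }.
Union: FOLLOW(L) = { j }.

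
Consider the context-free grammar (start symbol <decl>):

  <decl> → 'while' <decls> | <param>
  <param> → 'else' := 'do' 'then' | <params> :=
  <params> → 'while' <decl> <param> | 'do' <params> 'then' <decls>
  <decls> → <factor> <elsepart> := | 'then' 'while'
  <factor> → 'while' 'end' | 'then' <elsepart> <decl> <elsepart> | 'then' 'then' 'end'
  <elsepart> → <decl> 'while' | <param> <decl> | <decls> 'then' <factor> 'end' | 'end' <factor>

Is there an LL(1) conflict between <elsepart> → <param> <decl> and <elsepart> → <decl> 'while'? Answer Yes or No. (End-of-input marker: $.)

Yes

FIRST(<param> <decl>) = { 'do', 'else', 'while' } and FIRST(<decl> 'while') = { 'do', 'else', 'while' }.
Both contain 'do', so the two alternatives are not disjoint — LL(1) conflict.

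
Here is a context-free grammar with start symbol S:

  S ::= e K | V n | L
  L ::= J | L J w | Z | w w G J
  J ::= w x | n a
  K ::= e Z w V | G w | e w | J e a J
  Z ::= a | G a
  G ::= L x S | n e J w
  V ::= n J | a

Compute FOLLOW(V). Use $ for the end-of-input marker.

{ $, a, n, w }

In S ::= V n: add FIRST(n) = { n }.
In K ::= e Z w V: V is at the end, add FOLLOW(K) = { $, a, n, w }.
Union: FOLLOW(V) = { $, a, n, w }.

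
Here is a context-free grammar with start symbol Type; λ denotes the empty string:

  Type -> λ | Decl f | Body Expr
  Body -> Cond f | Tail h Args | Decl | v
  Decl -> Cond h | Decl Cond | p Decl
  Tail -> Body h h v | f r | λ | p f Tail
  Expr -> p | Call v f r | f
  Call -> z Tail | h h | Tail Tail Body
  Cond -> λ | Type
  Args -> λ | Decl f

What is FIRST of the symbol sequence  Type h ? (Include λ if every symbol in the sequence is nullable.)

{ f, h, p, v }

Add FIRST(Type)\{λ} = { f, h, p, v }; Type is nullable, continue.
h is a terminal; add {h} and stop.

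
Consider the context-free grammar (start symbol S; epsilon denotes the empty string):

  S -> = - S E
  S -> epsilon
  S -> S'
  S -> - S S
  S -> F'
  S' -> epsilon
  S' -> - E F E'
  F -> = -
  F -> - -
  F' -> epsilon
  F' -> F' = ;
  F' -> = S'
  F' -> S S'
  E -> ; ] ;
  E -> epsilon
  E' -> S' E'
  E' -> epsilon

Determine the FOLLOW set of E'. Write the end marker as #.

In S' -> - E F E': E' is at the end, add FOLLOW(S') = { #, -, ;, = }.
In E' -> S' E': E' is at the end, add FOLLOW(E') = { #, -, ;, = }.
Union: FOLLOW(E') = { #, -, ;, = }.

{ #, -, ;, = }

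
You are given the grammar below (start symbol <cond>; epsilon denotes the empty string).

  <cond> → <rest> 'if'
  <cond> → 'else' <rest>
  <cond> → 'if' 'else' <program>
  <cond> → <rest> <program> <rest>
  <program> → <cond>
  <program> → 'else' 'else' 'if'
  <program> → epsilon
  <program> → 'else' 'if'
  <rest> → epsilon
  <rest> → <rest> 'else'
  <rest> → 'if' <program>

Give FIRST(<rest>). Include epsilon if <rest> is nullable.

<rest> → epsilon contributes epsilon.
From <rest> → <rest> 'else': <rest> nullable, take FIRST(<rest>) ∪ {'else'} = { 'else', 'if' }.
<rest> → 'if' <program> contributes {'if'}.
Union: FIRST(<rest>) = { 'else', 'if', epsilon }.

{ 'else', 'if', epsilon }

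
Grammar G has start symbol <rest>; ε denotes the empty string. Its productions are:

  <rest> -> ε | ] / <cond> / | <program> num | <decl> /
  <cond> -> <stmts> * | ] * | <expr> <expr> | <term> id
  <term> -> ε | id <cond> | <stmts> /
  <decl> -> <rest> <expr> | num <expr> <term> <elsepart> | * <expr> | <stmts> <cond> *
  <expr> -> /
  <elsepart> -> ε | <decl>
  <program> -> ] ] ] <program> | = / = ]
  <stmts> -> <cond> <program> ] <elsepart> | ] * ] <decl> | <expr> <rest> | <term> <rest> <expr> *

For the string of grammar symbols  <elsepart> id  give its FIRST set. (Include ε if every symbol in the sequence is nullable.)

{ *, /, =, ], id, num }

Add FIRST(<elsepart>)\{ε} = { *, /, =, ], id, num }; <elsepart> is nullable, continue.
id is a terminal; add {id} and stop.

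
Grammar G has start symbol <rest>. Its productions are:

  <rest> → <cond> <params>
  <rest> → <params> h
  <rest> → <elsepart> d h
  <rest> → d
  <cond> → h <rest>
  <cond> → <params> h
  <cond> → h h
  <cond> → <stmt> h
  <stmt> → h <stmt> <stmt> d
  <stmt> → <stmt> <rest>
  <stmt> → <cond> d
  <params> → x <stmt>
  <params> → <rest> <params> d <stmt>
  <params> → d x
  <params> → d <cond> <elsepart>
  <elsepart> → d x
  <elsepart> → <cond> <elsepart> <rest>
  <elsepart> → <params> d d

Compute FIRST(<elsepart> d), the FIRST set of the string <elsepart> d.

Add FIRST(<elsepart>) = { d, h, x }; <elsepart> is not nullable, stop.

{ d, h, x }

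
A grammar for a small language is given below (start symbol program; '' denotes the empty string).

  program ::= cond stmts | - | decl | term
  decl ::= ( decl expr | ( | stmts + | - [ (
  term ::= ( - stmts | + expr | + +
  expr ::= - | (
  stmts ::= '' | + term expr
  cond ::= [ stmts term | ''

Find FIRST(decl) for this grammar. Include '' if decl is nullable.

{ (, +, - }

decl ::= ( decl expr contributes {(}.
decl ::= ( contributes {(}.
From decl ::= stmts +: stmts nullable, take FIRST(stmts) ∪ {+} = { + }.
decl ::= - [ ( contributes {-}.
Union: FIRST(decl) = { (, +, - }.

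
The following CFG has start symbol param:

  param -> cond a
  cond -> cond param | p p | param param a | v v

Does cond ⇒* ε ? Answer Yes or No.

No nonterminal in this grammar is nullable.
No production of cond has an RHS whose symbols are all nullable, so cond is not nullable.

No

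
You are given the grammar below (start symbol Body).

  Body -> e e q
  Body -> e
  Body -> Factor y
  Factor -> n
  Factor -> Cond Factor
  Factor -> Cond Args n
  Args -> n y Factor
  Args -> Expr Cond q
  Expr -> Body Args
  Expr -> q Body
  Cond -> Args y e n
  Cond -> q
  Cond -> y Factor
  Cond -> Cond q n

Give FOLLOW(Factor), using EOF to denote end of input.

In Body -> Factor y: add FIRST(y) = { y }.
In Factor -> Cond Factor: Factor is at the end, add FOLLOW(Factor) = { e, n, q, y }.
In Args -> n y Factor: Factor is at the end, add FOLLOW(Args) = { e, n, q, y }.
In Cond -> y Factor: Factor is at the end, add FOLLOW(Cond) = { e, n, q, y }.
Union: FOLLOW(Factor) = { e, n, q, y }.

{ e, n, q, y }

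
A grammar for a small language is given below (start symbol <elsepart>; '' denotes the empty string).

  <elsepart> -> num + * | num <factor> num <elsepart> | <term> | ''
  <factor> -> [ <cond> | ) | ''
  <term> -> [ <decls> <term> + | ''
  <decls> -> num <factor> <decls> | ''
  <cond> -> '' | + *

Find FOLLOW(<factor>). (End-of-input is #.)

{ +, [, num }

In <elsepart> -> num <factor> num <elsepart>: add FIRST(num <elsepart>) = { num }.
In <decls> -> num <factor> <decls>: add FIRST(<decls>)\{''} = { num }.
  Since <decls> is nullable, also add FOLLOW(<decls>) = { +, [ }.
Union: FOLLOW(<factor>) = { +, [, num }.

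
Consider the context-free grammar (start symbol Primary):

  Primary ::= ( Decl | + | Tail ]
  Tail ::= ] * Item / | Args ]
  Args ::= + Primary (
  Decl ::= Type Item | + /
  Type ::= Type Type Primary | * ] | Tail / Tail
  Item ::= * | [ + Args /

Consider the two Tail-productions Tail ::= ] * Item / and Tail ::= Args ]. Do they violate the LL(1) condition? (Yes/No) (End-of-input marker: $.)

No

FIRST(] * Item /) = { ] } and FIRST(Args ]) = { + }.
The FIRST sets are disjoint and neither alternative is nullable — no conflict.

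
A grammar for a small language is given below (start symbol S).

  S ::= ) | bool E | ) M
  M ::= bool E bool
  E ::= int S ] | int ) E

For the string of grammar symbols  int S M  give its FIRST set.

{ int }

int is a terminal; add {int} and stop.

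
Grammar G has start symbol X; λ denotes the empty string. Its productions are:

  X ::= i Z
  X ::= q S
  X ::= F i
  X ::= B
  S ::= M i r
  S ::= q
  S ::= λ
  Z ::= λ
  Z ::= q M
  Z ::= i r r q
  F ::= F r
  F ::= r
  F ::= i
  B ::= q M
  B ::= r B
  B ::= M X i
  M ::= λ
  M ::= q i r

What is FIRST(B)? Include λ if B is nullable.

B ::= q M contributes {q}.
B ::= r B contributes {r}.
From B ::= M X i: M nullable, take FIRST(M) ∪ FIRST(X) = { i, q, r }.
Union: FIRST(B) = { i, q, r }.

{ i, q, r }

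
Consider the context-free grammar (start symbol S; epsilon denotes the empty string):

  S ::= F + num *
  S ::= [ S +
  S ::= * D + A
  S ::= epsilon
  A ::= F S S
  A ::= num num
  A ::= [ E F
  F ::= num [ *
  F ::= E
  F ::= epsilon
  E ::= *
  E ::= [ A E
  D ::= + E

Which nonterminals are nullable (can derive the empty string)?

Directly nullable (have an epsilon-production): S, F.
A ::= F S S with every symbol nullable, so A is nullable.
No other nonterminal has a production whose RHS symbols are all nullable.

{ A, F, S }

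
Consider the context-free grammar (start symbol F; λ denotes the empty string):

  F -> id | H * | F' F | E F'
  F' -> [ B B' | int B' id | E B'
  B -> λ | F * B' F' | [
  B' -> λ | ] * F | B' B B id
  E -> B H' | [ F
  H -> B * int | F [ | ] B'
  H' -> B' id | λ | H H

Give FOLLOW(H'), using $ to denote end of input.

{ $, *, [, ], id, int }

In E -> B H': H' is at the end, add FOLLOW(E) = { $, *, [, ], id, int }.
Union: FOLLOW(H') = { $, *, [, ], id, int }.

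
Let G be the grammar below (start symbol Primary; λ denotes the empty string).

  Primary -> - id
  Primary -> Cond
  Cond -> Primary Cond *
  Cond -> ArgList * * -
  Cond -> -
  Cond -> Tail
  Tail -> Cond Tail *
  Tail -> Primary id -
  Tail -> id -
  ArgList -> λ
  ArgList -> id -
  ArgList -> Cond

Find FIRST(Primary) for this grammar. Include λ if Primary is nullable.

Primary -> - id contributes {-}.
From Primary -> Cond: add FIRST(Cond) = { *, -, id }.
Union: FIRST(Primary) = { *, -, id }.

{ *, -, id }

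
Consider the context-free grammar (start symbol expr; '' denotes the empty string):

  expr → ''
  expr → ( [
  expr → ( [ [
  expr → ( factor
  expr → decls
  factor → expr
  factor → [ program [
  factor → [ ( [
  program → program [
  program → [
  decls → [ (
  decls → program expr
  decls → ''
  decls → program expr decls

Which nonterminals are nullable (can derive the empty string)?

Directly nullable (have an ''-production): expr, decls.
factor → expr with every symbol nullable, so factor is nullable.
No other nonterminal has a production whose RHS symbols are all nullable.

{ decls, expr, factor }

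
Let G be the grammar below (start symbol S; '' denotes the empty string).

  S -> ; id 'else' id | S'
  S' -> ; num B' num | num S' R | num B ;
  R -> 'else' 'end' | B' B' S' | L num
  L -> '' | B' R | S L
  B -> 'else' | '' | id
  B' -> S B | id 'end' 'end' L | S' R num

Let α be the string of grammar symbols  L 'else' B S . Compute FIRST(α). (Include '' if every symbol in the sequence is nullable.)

Add FIRST(L)\{''} = { ;, id, num }; L is nullable, continue.
'else' is a terminal; add {'else'} and stop.

{ 'else', ;, id, num }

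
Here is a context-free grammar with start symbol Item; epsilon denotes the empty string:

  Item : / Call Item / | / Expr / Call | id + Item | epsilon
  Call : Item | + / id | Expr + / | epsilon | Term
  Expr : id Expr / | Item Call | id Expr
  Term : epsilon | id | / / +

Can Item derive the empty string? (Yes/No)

Yes

Item has an epsilon-production, so Item ⇒ epsilon.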